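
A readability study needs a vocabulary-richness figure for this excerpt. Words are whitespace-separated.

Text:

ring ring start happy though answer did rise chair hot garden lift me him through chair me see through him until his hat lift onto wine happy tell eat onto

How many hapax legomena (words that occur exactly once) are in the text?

14

Frequencies: ring:2, happy:2, chair:2, lift:2, me:2, him:2, through:2, onto:2, start:1, though:1, answer:1, did:1, rise:1, hot:1, garden:1, see:1, until:1, his:1, hat:1, wine:1, … (2 more, each freq 1)
Hapax (freq=1): answer, did, eat, garden, hat, his, hot, rise, see, start, tell, though, until, wine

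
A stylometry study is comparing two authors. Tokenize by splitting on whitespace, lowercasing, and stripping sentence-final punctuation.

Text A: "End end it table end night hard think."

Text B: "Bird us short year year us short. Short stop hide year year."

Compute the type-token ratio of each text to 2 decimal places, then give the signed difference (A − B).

0.25

TTR(A) = 6/8 = 0.75
TTR(B) = 6/12 = 0.50
Difference = 0.75 − 0.50 = 0.25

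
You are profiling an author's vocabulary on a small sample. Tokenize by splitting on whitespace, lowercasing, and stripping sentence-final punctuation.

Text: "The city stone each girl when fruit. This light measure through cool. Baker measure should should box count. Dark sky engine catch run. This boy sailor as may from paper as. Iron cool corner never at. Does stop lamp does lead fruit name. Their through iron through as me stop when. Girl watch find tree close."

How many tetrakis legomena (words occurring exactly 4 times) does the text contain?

0

Frequencies: through:3, as:3, girl:2, when:2, fruit:2, this:2, measure:2, cool:2, should:2, iron:2, does:2, stop:2, the:1, city:1, stone:1, each:1, light:1, baker:1, box:1, count:1, … (22 more, each freq 1)
Words with frequency 4: (none)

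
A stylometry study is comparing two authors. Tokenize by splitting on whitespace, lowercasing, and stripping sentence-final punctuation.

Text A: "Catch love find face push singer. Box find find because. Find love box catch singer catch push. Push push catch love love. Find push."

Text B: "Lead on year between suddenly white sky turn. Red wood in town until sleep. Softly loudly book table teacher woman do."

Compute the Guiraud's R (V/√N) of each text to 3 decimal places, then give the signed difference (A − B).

A: V=8, N=24, R=1.633
B: V=21, N=21, R=4.583
Difference = 1.633 − 4.583 = -2.950

-2.950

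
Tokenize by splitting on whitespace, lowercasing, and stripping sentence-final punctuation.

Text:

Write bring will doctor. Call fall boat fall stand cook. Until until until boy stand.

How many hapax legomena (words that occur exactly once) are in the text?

Frequencies: until:3, fall:2, stand:2, write:1, bring:1, will:1, doctor:1, call:1, boat:1, cook:1, boy:1
Hapax (freq=1): boat, boy, bring, call, cook, doctor, will, write

8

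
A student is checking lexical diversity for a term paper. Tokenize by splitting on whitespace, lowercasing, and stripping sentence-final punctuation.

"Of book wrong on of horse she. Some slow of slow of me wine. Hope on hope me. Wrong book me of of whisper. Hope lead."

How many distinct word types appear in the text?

Distinct types: {book, hope, horse, lead, me, of, on, she, slow, some, whisper, wine, wrong}
V = 13

13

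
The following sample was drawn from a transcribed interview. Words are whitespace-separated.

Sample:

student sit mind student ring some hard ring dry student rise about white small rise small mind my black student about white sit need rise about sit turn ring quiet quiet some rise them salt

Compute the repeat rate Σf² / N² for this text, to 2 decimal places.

Frequencies: student:4, rise:4, sit:3, ring:3, about:3, mind:2, some:2, white:2, small:2, quiet:2, hard:1, dry:1, my:1, black:1, need:1, turn:1, them:1, salt:1
Σf² = 87; N² = 1225
Repeat rate = 87 / 1225 = 0.07

0.07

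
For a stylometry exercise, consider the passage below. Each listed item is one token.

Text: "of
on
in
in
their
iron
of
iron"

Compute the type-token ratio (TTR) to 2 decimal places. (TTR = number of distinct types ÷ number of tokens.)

0.63

N = 8 tokens, V = 5 types.
TTR = V / N = 5 / 8 = 0.63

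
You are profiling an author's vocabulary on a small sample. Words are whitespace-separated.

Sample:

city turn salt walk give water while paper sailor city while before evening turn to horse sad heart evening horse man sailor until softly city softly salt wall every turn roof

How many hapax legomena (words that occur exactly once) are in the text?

Frequencies: city:3, turn:3, salt:2, while:2, sailor:2, evening:2, horse:2, softly:2, walk:1, give:1, water:1, paper:1, before:1, to:1, sad:1, heart:1, man:1, until:1, wall:1, every:1, … (1 more, each freq 1)
Hapax (freq=1): before, every, give, heart, man, paper, roof, sad, to, until, walk, wall, water

13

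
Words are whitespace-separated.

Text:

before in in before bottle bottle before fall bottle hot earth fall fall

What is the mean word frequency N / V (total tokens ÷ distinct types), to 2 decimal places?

N = 13 tokens, V = 6 types.
Mean frequency = N / V = 13 / 6 = 2.17

2.17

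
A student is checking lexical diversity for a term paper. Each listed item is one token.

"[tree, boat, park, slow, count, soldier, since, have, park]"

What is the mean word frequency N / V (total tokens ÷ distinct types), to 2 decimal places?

N = 9 tokens, V = 8 types.
Mean frequency = N / V = 9 / 8 = 1.13

1.13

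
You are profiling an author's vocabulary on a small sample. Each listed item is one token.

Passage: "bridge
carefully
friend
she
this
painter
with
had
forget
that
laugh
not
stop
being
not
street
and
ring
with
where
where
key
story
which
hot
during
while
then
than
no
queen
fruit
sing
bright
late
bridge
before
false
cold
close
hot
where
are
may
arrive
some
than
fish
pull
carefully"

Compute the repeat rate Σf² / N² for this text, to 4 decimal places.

Frequencies: where:3, bridge:2, carefully:2, with:2, not:2, hot:2, than:2, friend:1, she:1, this:1, painter:1, had:1, forget:1, that:1, laugh:1, stop:1, being:1, street:1, and:1, ring:1, … (22 more, each freq 1)
Σf² = 68; N² = 2500
Repeat rate = 68 / 2500 = 0.0272

0.0272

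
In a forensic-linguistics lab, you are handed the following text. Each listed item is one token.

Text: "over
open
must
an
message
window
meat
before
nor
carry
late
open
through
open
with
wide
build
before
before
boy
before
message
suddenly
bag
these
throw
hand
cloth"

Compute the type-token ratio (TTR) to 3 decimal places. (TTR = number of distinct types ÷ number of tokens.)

0.786

N = 28 tokens, V = 22 types.
TTR = V / N = 22 / 28 = 0.786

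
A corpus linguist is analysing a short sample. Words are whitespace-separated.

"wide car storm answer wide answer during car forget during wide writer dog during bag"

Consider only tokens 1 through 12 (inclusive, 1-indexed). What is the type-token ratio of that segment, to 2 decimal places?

Segment tokens 1–12: wide, car, storm, answer, wide, answer, during, car, forget, during, wide, writer
Segment N = 12, segment V = 7.
TTR = 7 / 12 = 0.58

0.58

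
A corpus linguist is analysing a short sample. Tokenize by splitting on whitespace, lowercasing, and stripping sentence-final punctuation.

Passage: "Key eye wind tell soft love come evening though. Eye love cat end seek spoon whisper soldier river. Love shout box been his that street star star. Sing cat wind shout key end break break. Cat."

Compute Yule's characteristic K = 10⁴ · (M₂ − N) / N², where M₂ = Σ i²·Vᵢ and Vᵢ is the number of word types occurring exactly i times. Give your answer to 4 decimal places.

200.6173

Frequencies: love:3, cat:3, key:2, eye:2, wind:2, end:2, shout:2, star:2, break:2, tell:1, soft:1, come:1, evening:1, though:1, seek:1, spoon:1, whisper:1, soldier:1, river:1, box:1, … (5 more, each freq 1)
N = 36. Frequency spectrum: V_1=16, V_2=7, V_3=2
M₂ = 1²·16 + 2²·7 + 3²·2 = 62
K = 10000 × (62 − 36) / 36² = 200.6173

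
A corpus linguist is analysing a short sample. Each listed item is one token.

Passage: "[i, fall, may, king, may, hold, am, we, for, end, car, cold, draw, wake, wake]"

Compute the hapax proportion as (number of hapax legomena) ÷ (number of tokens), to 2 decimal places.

Frequencies: may:2, wake:2, i:1, fall:1, king:1, hold:1, am:1, we:1, for:1, end:1, car:1, cold:1, draw:1
Hapax count = 11; token count = 15.
Ratio = 11 / 15 = 0.73

0.73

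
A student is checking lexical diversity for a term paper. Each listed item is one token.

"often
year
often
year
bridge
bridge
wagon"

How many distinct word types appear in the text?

4

Distinct types: {bridge, often, wagon, year}
V = 4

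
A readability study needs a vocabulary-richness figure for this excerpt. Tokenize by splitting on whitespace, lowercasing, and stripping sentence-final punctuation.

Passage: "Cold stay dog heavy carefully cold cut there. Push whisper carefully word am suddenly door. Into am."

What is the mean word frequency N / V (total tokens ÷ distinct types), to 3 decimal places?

N = 17 tokens, V = 14 types.
Mean frequency = N / V = 17 / 14 = 1.214

1.214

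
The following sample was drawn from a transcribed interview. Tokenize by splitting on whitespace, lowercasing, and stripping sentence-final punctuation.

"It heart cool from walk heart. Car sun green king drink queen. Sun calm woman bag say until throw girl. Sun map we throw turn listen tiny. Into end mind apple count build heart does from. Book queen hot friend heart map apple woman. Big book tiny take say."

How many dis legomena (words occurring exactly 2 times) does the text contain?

9

Frequencies: heart:4, sun:3, from:2, queen:2, woman:2, say:2, throw:2, map:2, tiny:2, apple:2, book:2, it:1, cool:1, walk:1, car:1, green:1, king:1, drink:1, calm:1, bag:1, … (15 more, each freq 1)
Words with frequency 2: apple, book, from, map, queen, say, throw, tiny, woman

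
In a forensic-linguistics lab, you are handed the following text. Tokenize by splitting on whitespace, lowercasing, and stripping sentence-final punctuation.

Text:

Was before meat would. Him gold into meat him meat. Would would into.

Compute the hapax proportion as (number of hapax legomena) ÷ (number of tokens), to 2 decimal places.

Frequencies: meat:3, would:3, him:2, into:2, was:1, before:1, gold:1
Hapax count = 3; token count = 13.
Ratio = 3 / 13 = 0.23

0.23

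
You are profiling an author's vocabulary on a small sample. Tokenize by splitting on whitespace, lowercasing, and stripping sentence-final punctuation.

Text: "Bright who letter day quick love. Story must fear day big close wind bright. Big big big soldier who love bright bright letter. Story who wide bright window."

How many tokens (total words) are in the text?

Tokens: bright, who, letter, day, quick, love, story, must, fear, day, big, close, wind, bright, big, big, big, soldier, who, love, bright, bright, letter, story, who, wide, bright, window
N = 28

28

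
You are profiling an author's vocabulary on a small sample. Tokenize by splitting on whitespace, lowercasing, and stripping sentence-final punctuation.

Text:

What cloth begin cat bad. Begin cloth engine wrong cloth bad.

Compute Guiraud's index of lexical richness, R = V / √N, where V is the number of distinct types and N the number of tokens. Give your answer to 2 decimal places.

2.11

N = 11, V = 7.
√N = 3.316625
R = 7 / 3.316625 = 2.11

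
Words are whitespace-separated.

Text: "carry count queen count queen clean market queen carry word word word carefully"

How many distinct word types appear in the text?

7

Distinct types: {carefully, carry, clean, count, market, queen, word}
V = 7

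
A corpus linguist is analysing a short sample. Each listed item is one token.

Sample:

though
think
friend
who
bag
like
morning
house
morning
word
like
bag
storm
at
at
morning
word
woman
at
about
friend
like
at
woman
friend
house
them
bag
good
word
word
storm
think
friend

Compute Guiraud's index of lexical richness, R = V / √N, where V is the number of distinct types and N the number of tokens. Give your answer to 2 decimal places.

2.57

N = 34, V = 15.
√N = 5.830952
R = 15 / 5.830952 = 2.57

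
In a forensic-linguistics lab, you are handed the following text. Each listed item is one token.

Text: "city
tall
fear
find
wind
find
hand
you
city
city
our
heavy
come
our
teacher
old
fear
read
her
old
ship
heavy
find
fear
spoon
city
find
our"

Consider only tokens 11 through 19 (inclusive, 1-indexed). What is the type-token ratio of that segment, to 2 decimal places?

0.89

Segment tokens 11–19: our, heavy, come, our, teacher, old, fear, read, her
Segment N = 9, segment V = 8.
TTR = 8 / 9 = 0.89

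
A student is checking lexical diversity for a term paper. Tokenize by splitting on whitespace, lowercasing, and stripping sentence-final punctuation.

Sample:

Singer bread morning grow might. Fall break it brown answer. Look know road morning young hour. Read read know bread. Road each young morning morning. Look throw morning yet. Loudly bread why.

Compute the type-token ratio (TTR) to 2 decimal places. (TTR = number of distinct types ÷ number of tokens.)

N = 32 tokens, V = 21 types.
TTR = V / N = 21 / 32 = 0.66

0.66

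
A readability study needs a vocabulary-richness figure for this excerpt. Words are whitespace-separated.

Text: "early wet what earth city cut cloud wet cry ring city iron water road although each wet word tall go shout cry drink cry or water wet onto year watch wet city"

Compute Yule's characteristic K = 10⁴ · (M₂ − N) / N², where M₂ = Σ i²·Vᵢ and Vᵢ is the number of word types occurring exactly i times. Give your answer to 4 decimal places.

Frequencies: wet:5, city:3, cry:3, water:2, early:1, what:1, earth:1, cut:1, cloud:1, ring:1, iron:1, road:1, although:1, each:1, word:1, tall:1, go:1, shout:1, drink:1, or:1, … (3 more, each freq 1)
N = 32. Frequency spectrum: V_1=19, V_2=1, V_3=2, V_5=1
M₂ = 1²·19 + 2²·1 + 3²·2 + 5²·1 = 66
K = 10000 × (66 − 32) / 32² = 332.0313

332.0313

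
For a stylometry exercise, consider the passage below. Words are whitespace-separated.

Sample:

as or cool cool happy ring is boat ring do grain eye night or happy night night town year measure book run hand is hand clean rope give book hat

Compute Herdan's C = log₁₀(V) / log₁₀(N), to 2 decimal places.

0.90

N = 30, V = 21.
log₁₀(V) = 1.322219, log₁₀(N) = 1.477121
C = 1.322219 / 1.477121 = 0.90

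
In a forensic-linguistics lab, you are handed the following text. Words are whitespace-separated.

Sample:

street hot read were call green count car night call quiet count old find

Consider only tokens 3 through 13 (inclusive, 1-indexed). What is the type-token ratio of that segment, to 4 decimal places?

Segment tokens 3–13: read, were, call, green, count, car, night, call, quiet, count, old
Segment N = 11, segment V = 9.
TTR = 9 / 11 = 0.8182

0.8182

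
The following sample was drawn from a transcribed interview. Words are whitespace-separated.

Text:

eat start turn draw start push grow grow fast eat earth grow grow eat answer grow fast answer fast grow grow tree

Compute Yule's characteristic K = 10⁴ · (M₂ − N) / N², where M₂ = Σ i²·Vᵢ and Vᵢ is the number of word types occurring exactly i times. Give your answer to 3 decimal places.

1198.347

Frequencies: grow:7, eat:3, fast:3, start:2, answer:2, turn:1, draw:1, push:1, earth:1, tree:1
N = 22. Frequency spectrum: V_1=5, V_2=2, V_3=2, V_7=1
M₂ = 1²·5 + 2²·2 + 3²·2 + 7²·1 = 80
K = 10000 × (80 − 22) / 22² = 1198.347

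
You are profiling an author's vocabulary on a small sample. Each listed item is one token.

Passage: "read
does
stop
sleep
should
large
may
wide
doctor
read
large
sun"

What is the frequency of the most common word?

Frequencies: read:2, large:2, does:1, stop:1, sleep:1, should:1, may:1, wide:1, doctor:1, sun:1
Most common: 'read' with frequency 2.

2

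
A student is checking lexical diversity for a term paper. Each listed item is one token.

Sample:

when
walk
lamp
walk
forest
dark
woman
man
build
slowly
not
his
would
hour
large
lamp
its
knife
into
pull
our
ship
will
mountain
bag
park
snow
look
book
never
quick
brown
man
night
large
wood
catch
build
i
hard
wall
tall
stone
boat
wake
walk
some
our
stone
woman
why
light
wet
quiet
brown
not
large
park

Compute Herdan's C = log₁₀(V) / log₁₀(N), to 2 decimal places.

0.94

N = 58, V = 45.
log₁₀(V) = 1.653213, log₁₀(N) = 1.763428
C = 1.653213 / 1.763428 = 0.94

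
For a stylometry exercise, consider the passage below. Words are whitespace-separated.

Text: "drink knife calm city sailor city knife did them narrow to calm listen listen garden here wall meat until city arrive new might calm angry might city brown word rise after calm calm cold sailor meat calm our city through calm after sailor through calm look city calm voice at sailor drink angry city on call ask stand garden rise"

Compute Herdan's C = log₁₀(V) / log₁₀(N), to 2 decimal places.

0.85

N = 60, V = 33.
log₁₀(V) = 1.518514, log₁₀(N) = 1.778151
C = 1.518514 / 1.778151 = 0.85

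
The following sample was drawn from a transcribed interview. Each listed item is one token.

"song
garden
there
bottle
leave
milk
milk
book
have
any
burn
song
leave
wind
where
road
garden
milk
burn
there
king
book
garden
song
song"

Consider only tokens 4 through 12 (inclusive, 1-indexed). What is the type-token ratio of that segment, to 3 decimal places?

0.889

Segment tokens 4–12: bottle, leave, milk, milk, book, have, any, burn, song
Segment N = 9, segment V = 8.
TTR = 8 / 9 = 0.889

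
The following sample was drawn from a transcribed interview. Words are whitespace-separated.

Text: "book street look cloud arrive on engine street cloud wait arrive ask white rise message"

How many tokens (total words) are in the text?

15

Tokens: book, street, look, cloud, arrive, on, engine, street, cloud, wait, arrive, ask, white, rise, message
N = 15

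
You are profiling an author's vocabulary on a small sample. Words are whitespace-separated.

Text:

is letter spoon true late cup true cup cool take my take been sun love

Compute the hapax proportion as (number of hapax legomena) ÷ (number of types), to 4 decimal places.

0.7500

Frequencies: true:2, cup:2, take:2, is:1, letter:1, spoon:1, late:1, cool:1, my:1, been:1, sun:1, love:1
Hapax count = 9; type count = 12.
Ratio = 9 / 12 = 0.7500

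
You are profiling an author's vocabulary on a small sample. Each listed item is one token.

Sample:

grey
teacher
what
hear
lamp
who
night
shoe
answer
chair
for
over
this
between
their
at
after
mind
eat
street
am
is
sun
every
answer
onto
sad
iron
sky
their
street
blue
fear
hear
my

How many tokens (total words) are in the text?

Tokens: grey, teacher, what, hear, lamp, who, night, shoe, answer, chair, for, over, this, between, their, at, after, mind, eat, street, am, is, sun, every, answer, onto, sad, iron, sky, their, street, blue, fear, hear, my
N = 35

35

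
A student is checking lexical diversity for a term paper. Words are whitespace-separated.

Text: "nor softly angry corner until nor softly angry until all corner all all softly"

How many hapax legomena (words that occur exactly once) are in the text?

Frequencies: softly:3, all:3, nor:2, angry:2, corner:2, until:2
Hapax (freq=1): (none)

0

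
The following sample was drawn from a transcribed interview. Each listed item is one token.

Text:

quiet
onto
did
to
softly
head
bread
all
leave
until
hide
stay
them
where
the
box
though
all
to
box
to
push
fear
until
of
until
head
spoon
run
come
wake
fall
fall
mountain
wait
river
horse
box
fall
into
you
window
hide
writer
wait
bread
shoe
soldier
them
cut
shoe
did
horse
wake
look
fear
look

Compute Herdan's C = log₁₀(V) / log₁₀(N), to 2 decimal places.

N = 57, V = 37.
log₁₀(V) = 1.568202, log₁₀(N) = 1.755875
C = 1.568202 / 1.755875 = 0.89

0.89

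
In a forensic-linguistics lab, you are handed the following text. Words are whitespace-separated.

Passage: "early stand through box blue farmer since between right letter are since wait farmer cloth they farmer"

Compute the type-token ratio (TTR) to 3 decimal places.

0.824

N = 17 tokens, V = 14 types.
TTR = V / N = 14 / 17 = 0.824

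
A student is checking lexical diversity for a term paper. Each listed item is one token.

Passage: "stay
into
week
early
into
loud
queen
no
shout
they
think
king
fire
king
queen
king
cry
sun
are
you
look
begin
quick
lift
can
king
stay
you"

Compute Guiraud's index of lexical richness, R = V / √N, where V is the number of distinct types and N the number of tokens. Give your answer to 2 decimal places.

N = 28, V = 21.
√N = 5.291503
R = 21 / 5.291503 = 3.97

3.97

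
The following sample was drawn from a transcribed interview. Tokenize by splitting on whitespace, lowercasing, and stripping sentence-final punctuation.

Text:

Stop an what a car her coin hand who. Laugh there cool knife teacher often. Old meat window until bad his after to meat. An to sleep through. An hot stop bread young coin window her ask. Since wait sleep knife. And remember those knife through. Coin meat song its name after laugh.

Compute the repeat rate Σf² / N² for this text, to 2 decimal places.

Frequencies: an:3, coin:3, knife:3, meat:3, stop:2, her:2, laugh:2, window:2, after:2, to:2, sleep:2, through:2, what:1, a:1, car:1, hand:1, who:1, there:1, cool:1, teacher:1, … (17 more, each freq 1)
Σf² = 93; N² = 2809
Repeat rate = 93 / 2809 = 0.03

0.03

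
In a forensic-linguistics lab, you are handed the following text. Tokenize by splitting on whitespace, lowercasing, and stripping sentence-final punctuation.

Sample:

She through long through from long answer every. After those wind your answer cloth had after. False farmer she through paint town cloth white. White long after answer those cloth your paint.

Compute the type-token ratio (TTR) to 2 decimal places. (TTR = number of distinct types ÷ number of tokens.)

N = 32 tokens, V = 17 types.
TTR = V / N = 17 / 32 = 0.53

0.53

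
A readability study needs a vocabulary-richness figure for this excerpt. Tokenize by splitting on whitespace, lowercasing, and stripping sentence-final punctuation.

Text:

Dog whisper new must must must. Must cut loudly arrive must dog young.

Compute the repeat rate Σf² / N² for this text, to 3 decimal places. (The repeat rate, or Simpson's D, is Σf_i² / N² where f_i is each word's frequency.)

0.207

Frequencies: must:5, dog:2, whisper:1, new:1, cut:1, loudly:1, arrive:1, young:1
Σf² = 35; N² = 169
Repeat rate = 35 / 169 = 0.207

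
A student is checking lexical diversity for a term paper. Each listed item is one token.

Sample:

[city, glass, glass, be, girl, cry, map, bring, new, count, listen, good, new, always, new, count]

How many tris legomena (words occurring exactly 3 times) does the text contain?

Frequencies: new:3, glass:2, count:2, city:1, be:1, girl:1, cry:1, map:1, bring:1, listen:1, good:1, always:1
Words with frequency 3: new

1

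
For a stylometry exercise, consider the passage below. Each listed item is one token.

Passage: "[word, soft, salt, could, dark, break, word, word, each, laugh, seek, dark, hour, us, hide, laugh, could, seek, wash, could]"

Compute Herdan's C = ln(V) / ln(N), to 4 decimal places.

0.8562

N = 20, V = 13.
ln(V) = 2.564949, ln(N) = 2.995732
C = 2.564949 / 2.995732 = 0.8562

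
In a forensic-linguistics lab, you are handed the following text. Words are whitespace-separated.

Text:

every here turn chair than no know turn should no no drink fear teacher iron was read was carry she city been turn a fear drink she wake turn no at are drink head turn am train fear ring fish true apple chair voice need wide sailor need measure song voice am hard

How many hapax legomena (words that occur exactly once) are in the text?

Frequencies: turn:5, no:4, drink:3, fear:3, chair:2, was:2, she:2, am:2, voice:2, need:2, every:1, here:1, than:1, know:1, should:1, teacher:1, iron:1, read:1, carry:1, city:1, … (16 more, each freq 1)
Hapax (freq=1): a, apple, are, at, been, carry, city, every, fish, hard, head, here, iron, know, measure, read, ring, sailor, should, song, teacher, than, train, true, wake, wide

26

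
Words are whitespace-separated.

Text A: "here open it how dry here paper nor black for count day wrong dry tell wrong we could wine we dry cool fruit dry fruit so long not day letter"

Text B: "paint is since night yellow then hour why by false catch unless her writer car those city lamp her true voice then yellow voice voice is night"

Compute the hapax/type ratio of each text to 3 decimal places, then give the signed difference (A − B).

A: hapax=16, V=22, ratio=0.727
B: hapax=14, V=20, ratio=0.700
Difference = 0.727 − 0.700 = 0.027

0.027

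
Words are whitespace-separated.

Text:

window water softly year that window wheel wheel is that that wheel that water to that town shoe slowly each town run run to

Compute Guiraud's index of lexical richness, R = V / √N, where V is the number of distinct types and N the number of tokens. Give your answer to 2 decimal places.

2.65

N = 24, V = 13.
√N = 4.898979
R = 13 / 4.898979 = 2.65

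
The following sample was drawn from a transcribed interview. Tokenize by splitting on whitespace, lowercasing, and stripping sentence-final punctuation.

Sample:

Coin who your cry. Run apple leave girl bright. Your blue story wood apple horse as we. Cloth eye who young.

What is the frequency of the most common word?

2

Frequencies: who:2, your:2, apple:2, coin:1, cry:1, run:1, leave:1, girl:1, bright:1, blue:1, story:1, wood:1, horse:1, as:1, we:1, cloth:1, eye:1, young:1
Most common: 'who' with frequency 2.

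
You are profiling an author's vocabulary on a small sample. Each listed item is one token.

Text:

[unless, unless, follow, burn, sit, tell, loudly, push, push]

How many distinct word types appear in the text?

Distinct types: {burn, follow, loudly, push, sit, tell, unless}
V = 7

7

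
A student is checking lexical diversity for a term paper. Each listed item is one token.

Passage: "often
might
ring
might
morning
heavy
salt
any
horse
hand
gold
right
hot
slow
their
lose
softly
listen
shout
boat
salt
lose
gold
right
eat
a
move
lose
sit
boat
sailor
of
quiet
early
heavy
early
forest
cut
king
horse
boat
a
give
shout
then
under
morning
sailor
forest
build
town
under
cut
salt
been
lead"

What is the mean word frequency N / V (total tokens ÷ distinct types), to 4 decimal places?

1.5135

N = 56 tokens, V = 37 types.
Mean frequency = N / V = 56 / 37 = 1.5135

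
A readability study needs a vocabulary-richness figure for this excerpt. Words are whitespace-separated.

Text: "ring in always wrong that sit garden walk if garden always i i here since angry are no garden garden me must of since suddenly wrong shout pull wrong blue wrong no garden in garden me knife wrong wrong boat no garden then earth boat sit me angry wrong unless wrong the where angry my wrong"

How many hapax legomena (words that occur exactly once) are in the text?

Frequencies: wrong:9, garden:7, angry:3, no:3, me:3, in:2, always:2, sit:2, i:2, since:2, boat:2, ring:1, that:1, walk:1, if:1, here:1, are:1, must:1, of:1, suddenly:1, … (10 more, each freq 1)
Hapax (freq=1): are, blue, earth, here, if, knife, must, my, of, pull, ring, shout, suddenly, that, the, then, unless, walk, where

19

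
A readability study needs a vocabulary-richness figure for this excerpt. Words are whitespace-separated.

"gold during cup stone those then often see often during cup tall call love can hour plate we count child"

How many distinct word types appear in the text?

17

Distinct types: {call, can, child, count, cup, during, gold, hour, love, often, plate, see, stone, tall, then, those, we}
V = 17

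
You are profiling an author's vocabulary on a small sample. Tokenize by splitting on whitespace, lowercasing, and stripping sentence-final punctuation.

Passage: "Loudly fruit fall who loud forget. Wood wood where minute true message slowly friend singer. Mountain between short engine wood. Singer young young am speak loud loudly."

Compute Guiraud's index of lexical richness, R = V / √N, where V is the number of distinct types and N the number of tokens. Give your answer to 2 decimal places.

4.04

N = 27, V = 21.
√N = 5.196152
R = 21 / 5.196152 = 4.04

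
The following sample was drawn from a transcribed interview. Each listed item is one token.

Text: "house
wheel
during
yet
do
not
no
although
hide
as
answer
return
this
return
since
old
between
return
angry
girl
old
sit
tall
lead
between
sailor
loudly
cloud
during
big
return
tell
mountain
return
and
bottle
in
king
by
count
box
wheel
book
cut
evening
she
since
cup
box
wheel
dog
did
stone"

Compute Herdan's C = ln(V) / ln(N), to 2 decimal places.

0.94

N = 53, V = 42.
ln(V) = 3.737670, ln(N) = 3.970292
C = 3.737670 / 3.970292 = 0.94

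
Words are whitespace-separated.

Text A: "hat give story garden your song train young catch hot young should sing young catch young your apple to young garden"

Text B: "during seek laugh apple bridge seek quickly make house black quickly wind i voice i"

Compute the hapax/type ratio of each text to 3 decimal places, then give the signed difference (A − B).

-0.036

A: hapax=10, V=14, ratio=0.714
B: hapax=9, V=12, ratio=0.750
Difference = 0.714 − 0.750 = -0.036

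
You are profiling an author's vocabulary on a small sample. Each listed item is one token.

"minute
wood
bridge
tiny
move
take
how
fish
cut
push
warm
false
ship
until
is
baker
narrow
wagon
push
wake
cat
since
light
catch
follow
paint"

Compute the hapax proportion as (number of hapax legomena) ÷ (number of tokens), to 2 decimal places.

0.92

Frequencies: push:2, minute:1, wood:1, bridge:1, tiny:1, move:1, take:1, how:1, fish:1, cut:1, warm:1, false:1, ship:1, until:1, is:1, baker:1, narrow:1, wagon:1, wake:1, cat:1, … (5 more, each freq 1)
Hapax count = 24; token count = 26.
Ratio = 24 / 26 = 0.92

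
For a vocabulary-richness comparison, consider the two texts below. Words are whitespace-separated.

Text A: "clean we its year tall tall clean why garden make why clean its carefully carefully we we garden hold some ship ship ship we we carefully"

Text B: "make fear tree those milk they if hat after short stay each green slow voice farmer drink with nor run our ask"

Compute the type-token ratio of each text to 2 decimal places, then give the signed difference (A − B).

-0.54

TTR(A) = 12/26 = 0.46
TTR(B) = 22/22 = 1.00
Difference = 0.46 − 1.00 = -0.54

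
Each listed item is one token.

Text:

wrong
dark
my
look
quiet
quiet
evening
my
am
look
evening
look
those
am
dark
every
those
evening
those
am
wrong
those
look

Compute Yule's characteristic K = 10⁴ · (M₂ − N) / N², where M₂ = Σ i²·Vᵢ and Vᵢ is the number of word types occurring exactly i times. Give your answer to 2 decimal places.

Frequencies: look:4, those:4, evening:3, am:3, wrong:2, dark:2, my:2, quiet:2, every:1
N = 23. Frequency spectrum: V_1=1, V_2=4, V_3=2, V_4=2
M₂ = 1²·1 + 2²·4 + 3²·2 + 4²·2 = 67
K = 10000 × (67 − 23) / 23² = 831.76

831.76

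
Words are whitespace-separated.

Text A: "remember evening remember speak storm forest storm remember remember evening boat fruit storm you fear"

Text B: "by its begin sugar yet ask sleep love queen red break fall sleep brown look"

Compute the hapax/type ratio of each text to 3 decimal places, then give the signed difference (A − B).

A: hapax=6, V=9, ratio=0.667
B: hapax=13, V=14, ratio=0.929
Difference = 0.667 − 0.929 = -0.262

-0.262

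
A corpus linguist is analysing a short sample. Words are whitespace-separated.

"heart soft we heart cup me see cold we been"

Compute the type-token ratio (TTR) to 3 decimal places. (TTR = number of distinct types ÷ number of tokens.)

0.800

N = 10 tokens, V = 8 types.
TTR = V / N = 8 / 10 = 0.800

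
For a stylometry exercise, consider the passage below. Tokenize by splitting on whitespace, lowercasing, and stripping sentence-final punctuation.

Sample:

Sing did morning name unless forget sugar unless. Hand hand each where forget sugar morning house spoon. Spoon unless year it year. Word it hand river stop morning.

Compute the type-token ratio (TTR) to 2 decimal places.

N = 28 tokens, V = 17 types.
TTR = V / N = 17 / 28 = 0.61

0.61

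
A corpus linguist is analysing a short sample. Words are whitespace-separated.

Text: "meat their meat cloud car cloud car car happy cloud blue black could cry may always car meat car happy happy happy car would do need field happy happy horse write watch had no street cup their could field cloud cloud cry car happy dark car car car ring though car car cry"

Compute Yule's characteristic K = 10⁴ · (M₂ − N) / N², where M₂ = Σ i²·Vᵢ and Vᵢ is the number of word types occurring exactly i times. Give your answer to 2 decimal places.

754.72

Frequencies: car:12, happy:7, cloud:5, meat:3, cry:3, their:2, could:2, field:2, blue:1, black:1, may:1, always:1, would:1, do:1, need:1, horse:1, write:1, watch:1, had:1, no:1, … (5 more, each freq 1)
N = 53. Frequency spectrum: V_1=17, V_2=3, V_3=2, V_5=1, V_7=1, V_12=1
M₂ = 1²·17 + 2²·3 + 3²·2 + 5²·1 + 7²·1 + 12²·1 = 265
K = 10000 × (265 − 53) / 53² = 754.72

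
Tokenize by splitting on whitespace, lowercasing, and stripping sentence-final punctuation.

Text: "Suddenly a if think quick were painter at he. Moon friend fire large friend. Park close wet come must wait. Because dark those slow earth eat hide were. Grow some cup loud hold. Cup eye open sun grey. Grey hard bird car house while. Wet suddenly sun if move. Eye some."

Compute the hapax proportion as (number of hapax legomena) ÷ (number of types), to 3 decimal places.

Frequencies: suddenly:2, if:2, were:2, friend:2, wet:2, some:2, cup:2, eye:2, sun:2, grey:2, a:1, think:1, quick:1, painter:1, at:1, he:1, moon:1, fire:1, large:1, park:1, … (21 more, each freq 1)
Hapax count = 31; type count = 41.
Ratio = 31 / 41 = 0.756

0.756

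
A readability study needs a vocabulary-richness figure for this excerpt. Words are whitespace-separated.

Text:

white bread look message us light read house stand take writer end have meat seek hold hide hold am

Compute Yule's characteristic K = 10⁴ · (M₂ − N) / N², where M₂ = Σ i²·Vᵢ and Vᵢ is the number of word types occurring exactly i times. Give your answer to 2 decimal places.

Frequencies: hold:2, white:1, bread:1, look:1, message:1, us:1, light:1, read:1, house:1, stand:1, take:1, writer:1, end:1, have:1, meat:1, seek:1, hide:1, am:1
N = 19. Frequency spectrum: V_1=17, V_2=1
M₂ = 1²·17 + 2²·1 = 21
K = 10000 × (21 − 19) / 19² = 55.40

55.40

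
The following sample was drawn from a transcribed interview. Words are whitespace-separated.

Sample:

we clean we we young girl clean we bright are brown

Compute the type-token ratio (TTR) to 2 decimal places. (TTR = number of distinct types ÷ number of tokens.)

N = 11 tokens, V = 7 types.
TTR = V / N = 7 / 11 = 0.64

0.64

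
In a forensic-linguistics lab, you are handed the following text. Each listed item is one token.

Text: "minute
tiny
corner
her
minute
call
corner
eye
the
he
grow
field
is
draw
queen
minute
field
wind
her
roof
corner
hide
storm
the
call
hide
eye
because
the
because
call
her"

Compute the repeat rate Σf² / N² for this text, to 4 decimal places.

Frequencies: minute:3, corner:3, her:3, call:3, the:3, eye:2, field:2, hide:2, because:2, tiny:1, he:1, grow:1, is:1, draw:1, queen:1, wind:1, roof:1, storm:1
Σf² = 70; N² = 1024
Repeat rate = 70 / 1024 = 0.0684

0.0684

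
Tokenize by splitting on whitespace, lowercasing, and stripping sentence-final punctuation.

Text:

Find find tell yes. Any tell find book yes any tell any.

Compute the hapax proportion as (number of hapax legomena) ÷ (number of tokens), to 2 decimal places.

0.08

Frequencies: find:3, tell:3, any:3, yes:2, book:1
Hapax count = 1; token count = 12.
Ratio = 1 / 12 = 0.08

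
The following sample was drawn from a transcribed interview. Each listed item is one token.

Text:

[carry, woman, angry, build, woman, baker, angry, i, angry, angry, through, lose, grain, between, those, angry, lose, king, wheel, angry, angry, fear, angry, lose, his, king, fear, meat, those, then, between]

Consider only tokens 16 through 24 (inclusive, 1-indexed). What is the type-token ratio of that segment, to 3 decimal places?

Segment tokens 16–24: angry, lose, king, wheel, angry, angry, fear, angry, lose
Segment N = 9, segment V = 5.
TTR = 5 / 9 = 0.556

0.556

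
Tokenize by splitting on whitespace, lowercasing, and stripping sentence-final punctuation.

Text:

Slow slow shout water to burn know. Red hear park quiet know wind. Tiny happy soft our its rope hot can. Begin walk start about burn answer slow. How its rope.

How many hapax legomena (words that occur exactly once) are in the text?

20

Frequencies: slow:3, burn:2, know:2, its:2, rope:2, shout:1, water:1, to:1, red:1, hear:1, park:1, quiet:1, wind:1, tiny:1, happy:1, soft:1, our:1, hot:1, can:1, begin:1, … (5 more, each freq 1)
Hapax (freq=1): about, answer, begin, can, happy, hear, hot, how, our, park, quiet, red, shout, soft, start, tiny, to, walk, water, wind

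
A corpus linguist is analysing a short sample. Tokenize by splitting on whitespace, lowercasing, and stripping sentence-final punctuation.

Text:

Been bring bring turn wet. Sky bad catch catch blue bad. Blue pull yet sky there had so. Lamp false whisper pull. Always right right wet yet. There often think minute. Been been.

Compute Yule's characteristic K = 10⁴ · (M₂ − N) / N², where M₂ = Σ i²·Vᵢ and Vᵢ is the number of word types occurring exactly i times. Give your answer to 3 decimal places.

Frequencies: been:3, bring:2, wet:2, sky:2, bad:2, catch:2, blue:2, pull:2, yet:2, there:2, right:2, turn:1, had:1, so:1, lamp:1, false:1, whisper:1, always:1, often:1, think:1, … (1 more, each freq 1)
N = 33. Frequency spectrum: V_1=10, V_2=10, V_3=1
M₂ = 1²·10 + 2²·10 + 3²·1 = 59
K = 10000 × (59 − 33) / 33² = 238.751

238.751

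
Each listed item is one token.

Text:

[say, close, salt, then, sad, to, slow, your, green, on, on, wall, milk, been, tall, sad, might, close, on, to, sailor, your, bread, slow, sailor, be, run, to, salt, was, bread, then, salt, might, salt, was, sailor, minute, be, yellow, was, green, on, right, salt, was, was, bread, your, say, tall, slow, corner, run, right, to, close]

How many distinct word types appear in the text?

24

Distinct types: {be, been, bread, close, corner, green, might, milk, minute, on, right, run, sad, sailor, salt, say, slow, tall, then, to, wall, was, yellow, your}
V = 24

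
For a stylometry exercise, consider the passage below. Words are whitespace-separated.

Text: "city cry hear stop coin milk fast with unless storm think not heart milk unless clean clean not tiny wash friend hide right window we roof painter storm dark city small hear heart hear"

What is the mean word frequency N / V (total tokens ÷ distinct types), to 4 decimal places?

1.3600

N = 34 tokens, V = 25 types.
Mean frequency = N / V = 34 / 25 = 1.3600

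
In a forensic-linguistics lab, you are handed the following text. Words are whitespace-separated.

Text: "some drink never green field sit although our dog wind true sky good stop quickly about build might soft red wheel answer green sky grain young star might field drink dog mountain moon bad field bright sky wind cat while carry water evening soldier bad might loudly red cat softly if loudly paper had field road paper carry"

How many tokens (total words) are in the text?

58

Tokens: some, drink, never, green, field, sit, although, our, dog, wind, true, sky, good, stop, quickly, about, build, might, soft, red, wheel, answer, green, sky, grain, young, star, might, field, drink, dog, mountain, moon, bad, field, bright, sky, wind, cat, while, carry, water, evening, soldier, bad, might, loudly, red, cat, softly, if, loudly, paper, had, field, road, paper, carry
N = 58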